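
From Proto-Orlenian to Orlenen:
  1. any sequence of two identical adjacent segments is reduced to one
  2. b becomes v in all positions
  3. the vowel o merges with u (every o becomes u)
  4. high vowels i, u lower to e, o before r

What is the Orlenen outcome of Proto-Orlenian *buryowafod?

Orlenen: *buryowafod
  buryowafod (rule 1 does not apply)
  buryowafod → vuryowafod   [unconditioned shift]
  vuryowafod → vuryuwafud   [vowel merger]
  vuryuwafud → voryuwafud   [pre-rhotic lowering]
  giving Orlenen voryuwafud.

voryuwafud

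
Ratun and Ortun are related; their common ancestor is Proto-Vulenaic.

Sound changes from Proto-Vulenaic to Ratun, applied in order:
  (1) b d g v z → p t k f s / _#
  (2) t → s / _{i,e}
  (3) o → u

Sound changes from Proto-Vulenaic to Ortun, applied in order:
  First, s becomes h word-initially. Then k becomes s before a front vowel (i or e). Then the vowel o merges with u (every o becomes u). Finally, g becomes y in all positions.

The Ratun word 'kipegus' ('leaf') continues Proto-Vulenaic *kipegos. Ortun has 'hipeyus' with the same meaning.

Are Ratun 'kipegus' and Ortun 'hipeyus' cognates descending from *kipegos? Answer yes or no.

no

Derive the expected Ortun reflex of *kipegos:
Ortun: start from *kipegos.
  rule 1: no change — kipegos
  rule 2 (palatalisation): kipegos → sipegos
  rule 3 (vowel merger): sipegos → sipegus
  rule 4 (unconditioned shift): sipegus → sipeyus
  ⇒ Ortun sipeyus
The regular Ortun reflex would be 'sipeyus', but the attested form is 'hipeyus'. The correspondence is irregular, so they are not cognates (the Ortun form has a different source).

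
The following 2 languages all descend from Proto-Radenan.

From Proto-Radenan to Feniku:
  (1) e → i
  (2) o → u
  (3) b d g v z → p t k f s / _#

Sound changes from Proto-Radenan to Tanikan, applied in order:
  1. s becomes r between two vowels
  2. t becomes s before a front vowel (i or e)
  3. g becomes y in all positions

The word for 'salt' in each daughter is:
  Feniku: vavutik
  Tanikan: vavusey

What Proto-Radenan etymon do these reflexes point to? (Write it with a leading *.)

*vavuteg

Position 6: Feniku has i, Tanikan has e. Tanikan preserves e here (none of its changes turn any other segment into e), so the proto-segment is *e.
Position 5: Feniku has t, Tanikan has s. Taking the neighbouring segments as reconstructed: Feniku t can only go back to *t; Tanikan s can only go back to *t — the one source consistent with every daughter is *t.
Position 7: Feniku has k, Tanikan has y. Taking the neighbouring segments as reconstructed: Feniku k could go back to *k or *g; Tanikan y could go back to *g or *y — the one source consistent with every daughter is *g.
Continuing position by position gives *vavuteg; check it forward:
Feniku: *vavuteg > vavutig > vavutik  (by vowel merger, final devoicing)
Tanikan: start from *vavuteg.
  rule 1: no change — vavuteg
  rule 2 (palatalisation): vavuteg → vavuseg
  rule 3 (unconditioned shift): vavuseg → vavusey
  ⇒ Tanikan vavusey
Only *vavuteg yields all of Feniku vavutik, Tanikan vavusey.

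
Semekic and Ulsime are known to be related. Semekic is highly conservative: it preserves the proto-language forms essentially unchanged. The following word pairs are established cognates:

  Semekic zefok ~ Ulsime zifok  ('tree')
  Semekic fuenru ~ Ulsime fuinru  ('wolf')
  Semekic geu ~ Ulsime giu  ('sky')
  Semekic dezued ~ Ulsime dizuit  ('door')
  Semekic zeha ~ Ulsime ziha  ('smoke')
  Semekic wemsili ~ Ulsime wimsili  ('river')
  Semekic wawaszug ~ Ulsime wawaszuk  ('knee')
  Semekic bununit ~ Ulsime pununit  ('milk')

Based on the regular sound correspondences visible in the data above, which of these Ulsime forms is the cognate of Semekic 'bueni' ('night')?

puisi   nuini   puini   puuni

puini

bununit ~ pununit — Semekic b corresponds to Ulsime p word-initially before a back vowel.
fuenru ~ fuinru — Semekic e corresponds to Ulsime i after a vowel, before a nasal.
Applying these to Semekic 'bueni':
  bueni → pueni   (b→p word-initially before a back vowel)
  pueni → puini   (e→i after a vowel, before a nasal)
So the Ulsime cognate is 'puini'.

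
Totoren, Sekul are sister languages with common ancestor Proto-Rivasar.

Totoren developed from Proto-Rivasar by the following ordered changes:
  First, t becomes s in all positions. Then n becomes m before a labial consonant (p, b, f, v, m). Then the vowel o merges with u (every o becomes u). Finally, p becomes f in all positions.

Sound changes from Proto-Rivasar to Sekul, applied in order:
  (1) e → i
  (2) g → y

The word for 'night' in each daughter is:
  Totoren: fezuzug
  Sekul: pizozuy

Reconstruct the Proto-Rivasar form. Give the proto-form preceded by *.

Position 4: Totoren has u, Sekul has o. Sekul preserves o here (none of its changes turn any other segment into o), so the proto-segment is *o.
Position 2: Totoren has e, Sekul has i. Totoren preserves e here (none of its changes turn any other segment into e), so the proto-segment is *e.
Position 7: Totoren has g, Sekul has y. Totoren preserves g here (none of its changes turn any other segment into g), so the proto-segment is *g.
Verify the candidate proto-form against each daughter:
Totoren: start from *pezozug.
  rule 1: no change — pezozug
  rule 2: no change — pezozug
  rule 3 (vowel merger): pezozug → pezuzug
  rule 4 (unconditioned shift): pezuzug → fezuzug
  ⇒ Totoren fezuzug
Sekul: *pezozug > pizozug > pizozuy  (by vowel merger, unconditioned shift)
No other proto-form is consistent with every reflex, so the reconstruction is *pezozug.

*pezozug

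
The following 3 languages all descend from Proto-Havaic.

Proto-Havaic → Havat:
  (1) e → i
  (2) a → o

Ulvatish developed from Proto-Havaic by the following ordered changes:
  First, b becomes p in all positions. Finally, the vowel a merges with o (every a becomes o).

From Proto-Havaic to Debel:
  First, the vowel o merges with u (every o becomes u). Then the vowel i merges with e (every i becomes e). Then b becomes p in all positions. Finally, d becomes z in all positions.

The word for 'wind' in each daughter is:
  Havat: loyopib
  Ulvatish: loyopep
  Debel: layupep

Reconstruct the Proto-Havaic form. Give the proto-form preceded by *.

*layopeb

Position 6: Havat has i, Ulvatish has e, Debel has e. Ulvatish preserves e here (none of its changes turn any other segment into e), so the proto-segment is *e.
Position 2: Havat has o, Ulvatish has o, Debel has a. Debel preserves a here (none of its changes turn any other segment into a), so the proto-segment is *a.
Position 4: Havat has o, Ulvatish has o, Debel has u. Taking the neighbouring segments as reconstructed: Havat o could go back to *a or *o; Ulvatish o could go back to *a or *o; Debel u could go back to *o or *u — the one source consistent with every daughter is *o.
Verify the candidate proto-form against each daughter:
Havat: start from *layopeb.
  rule 1 (vowel merger): layopeb → layopib
  rule 2 (vowel merger): layopib → loyopib
  ⇒ Havat loyopib
Ulvatish: start from *layopeb.
  rule 1 (unconditioned shift): layopeb → layopep
  rule 2 (vowel merger): layopep → loyopep
  ⇒ Ulvatish loyopep
Debel: start from *layopeb.
  rule 1 (vowel merger): layopeb → layupeb
  rule 2: no change — layupeb
  rule 3 (unconditioned shift): layupeb → layupep
  rule 4: no change — layupep
  ⇒ Debel layupep
Only *layopeb yields all of Havat loyopib, Ulvatish loyopep, Debel layupep.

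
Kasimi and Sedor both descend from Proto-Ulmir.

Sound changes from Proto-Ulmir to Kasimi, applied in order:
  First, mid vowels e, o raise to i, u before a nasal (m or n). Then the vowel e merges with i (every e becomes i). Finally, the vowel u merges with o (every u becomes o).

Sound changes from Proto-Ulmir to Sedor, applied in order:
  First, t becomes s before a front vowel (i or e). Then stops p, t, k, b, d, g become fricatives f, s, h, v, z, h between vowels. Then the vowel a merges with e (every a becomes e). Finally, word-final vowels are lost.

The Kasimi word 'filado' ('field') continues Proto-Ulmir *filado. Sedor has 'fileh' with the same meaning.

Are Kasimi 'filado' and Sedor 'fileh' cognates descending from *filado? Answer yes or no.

Derive the expected Sedor reflex of *filado:
Sedor: start from *filado.
  rule 1: no change — filado
  rule 2 (intervocalic lenition): filado → filazo
  rule 3 (vowel merger): filazo → filezo
  rule 4 (apocope): filezo → filez
  ⇒ Sedor filez
The regular Sedor reflex would be 'filez', but the attested form is 'fileh'. The correspondence is irregular, so they are not cognates (the Sedor form has a different source).

no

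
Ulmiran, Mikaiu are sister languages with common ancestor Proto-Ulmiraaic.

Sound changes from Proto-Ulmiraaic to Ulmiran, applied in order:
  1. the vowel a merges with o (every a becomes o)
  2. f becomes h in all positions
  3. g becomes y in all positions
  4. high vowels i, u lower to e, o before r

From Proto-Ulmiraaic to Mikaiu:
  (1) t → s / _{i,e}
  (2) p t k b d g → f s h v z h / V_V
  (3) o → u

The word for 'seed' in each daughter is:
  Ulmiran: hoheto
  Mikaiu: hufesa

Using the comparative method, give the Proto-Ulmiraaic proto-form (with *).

*hofeta

Position 6: Ulmiran has o, Mikaiu has a. Mikaiu preserves a here (none of its changes turn any other segment into a), so the proto-segment is *a.
Position 3: Ulmiran has h, Mikaiu has f. Taking the neighbouring segments as reconstructed: Ulmiran h could go back to *f or *h; Mikaiu f could go back to *p or *f — the one source consistent with every daughter is *f.
This points to *hofeta. Verify forward in each daughter:
Ulmiran: *hofeta > hofeto > hoheto  (by vowel merger, unconditioned shift)
Mikaiu: *hofeta
  hofeta (rule 1 does not apply)
  hofeta → hofesa   [intervocalic lenition]
  hofesa → hufesa   [vowel merger]
  giving Mikaiu hufesa.
No other proto-form is consistent with every reflex, so the reconstruction is *hofeta.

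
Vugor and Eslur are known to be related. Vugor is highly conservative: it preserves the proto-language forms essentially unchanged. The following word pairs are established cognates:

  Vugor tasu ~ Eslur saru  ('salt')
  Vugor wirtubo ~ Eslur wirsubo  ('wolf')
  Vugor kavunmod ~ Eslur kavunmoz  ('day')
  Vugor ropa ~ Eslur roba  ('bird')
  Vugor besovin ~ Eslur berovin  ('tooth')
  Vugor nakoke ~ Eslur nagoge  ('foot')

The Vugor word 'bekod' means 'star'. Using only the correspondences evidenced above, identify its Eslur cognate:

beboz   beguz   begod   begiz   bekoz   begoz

nakoke ~ nagoge — Vugor k corresponds to Eslur g between vowels (before a back vowel).
kavunmod ~ kavunmoz — Vugor d corresponds to Eslur z word-finally.
Applying these to Vugor 'bekod':
  bekod → begod   (k→g between vowels (before a back vowel))
  begod → begoz   (d→z word-finally)
So the Eslur cognate is 'begoz'.

begoz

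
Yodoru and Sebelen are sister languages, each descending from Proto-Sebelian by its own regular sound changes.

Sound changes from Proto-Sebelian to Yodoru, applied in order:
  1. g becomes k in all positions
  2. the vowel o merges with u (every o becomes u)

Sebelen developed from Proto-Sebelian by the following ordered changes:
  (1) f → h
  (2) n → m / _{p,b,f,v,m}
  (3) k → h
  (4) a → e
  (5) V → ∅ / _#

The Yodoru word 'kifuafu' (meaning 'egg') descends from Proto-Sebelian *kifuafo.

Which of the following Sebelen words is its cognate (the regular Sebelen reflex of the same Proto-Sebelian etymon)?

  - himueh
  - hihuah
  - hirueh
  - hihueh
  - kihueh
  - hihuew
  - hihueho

Sebelen: *kifuafo > kihuaho > hihuaho > hihueho > hihueh  (by unconditioned shift, unconditioned shift, vowel merger, apocope)
Only 'hihueh' matches the regular Sebelen development of *kifuafo.

hihueh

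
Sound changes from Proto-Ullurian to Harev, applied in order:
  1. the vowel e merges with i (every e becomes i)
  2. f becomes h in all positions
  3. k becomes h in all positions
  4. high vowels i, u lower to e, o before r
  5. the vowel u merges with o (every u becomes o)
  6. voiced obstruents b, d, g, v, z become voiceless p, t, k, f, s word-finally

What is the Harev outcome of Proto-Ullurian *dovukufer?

Harev: *dovukufer > dovukufir > dovukuhir > dovuhuhir > dovuhuher > dovohoher  (by vowel merger, unconditioned shift, unconditioned shift, pre-rhotic lowering, vowel merger)

dovohoher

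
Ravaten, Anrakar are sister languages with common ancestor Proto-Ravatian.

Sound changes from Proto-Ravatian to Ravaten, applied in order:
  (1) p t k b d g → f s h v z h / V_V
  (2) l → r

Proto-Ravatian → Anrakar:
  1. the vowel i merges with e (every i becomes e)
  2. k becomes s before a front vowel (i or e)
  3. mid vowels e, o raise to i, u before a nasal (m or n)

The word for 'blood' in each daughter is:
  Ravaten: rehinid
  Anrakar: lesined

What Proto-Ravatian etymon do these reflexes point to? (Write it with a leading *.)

Position 1: Ravaten has r, Anrakar has l. Anrakar preserves l here (none of its changes turn any other segment into l), so the proto-segment is *l.
Position 3: Ravaten has h, Anrakar has s. Taking the neighbouring segments as reconstructed: Ravaten h could go back to *k or *g or *h; Anrakar s could go back to *k or *s — the one source consistent with every daughter is *k.
Verify the candidate proto-form against each daughter:
Ravaten: start from *lekinid.
  rule 1 (intervocalic lenition): lekinid → lehinid
  rule 2 (unconditioned shift): lehinid → rehinid
  ⇒ Ravaten rehinid
Anrakar: start from *lekinid.
  rule 1 (vowel merger): lekinid → lekened
  rule 2 (palatalisation): lekened → lesened
  rule 3 (pre-nasal raising): lesened → lesined
  ⇒ Anrakar lesined
Only *lekinid yields all of Ravaten rehinid, Anrakar lesined.

*lekinid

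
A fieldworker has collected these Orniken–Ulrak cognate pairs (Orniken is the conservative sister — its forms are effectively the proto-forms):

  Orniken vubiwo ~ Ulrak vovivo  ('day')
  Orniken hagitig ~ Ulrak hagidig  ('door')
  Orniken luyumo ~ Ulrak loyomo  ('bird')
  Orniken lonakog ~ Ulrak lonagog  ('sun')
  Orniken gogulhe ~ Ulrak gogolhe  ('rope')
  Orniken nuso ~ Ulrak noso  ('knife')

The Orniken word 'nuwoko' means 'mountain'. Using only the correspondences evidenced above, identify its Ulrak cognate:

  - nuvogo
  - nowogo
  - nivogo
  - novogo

luyumo ~ loyomo, gogulhe ~ gogolhe — Orniken u corresponds to Ulrak o after a consonant, before a consonant other than r, m, n, p, b, f, v.
vubiwo ~ vovivo — Orniken w corresponds to Ulrak v between vowels (before a back vowel).
lonakog ~ lonagog — Orniken k corresponds to Ulrak g between vowels (before a back vowel).
Applying these to Orniken 'nuwoko':
  nuwoko → nowoko   (u→o after a consonant, before a consonant other than r, m, n, p, b, f, v)
  nowoko → novoko   (w→v between vowels (before a back vowel))
  novoko → novogo   (k→g between vowels (before a back vowel))
So the Ulrak cognate is 'novogo'.

novogo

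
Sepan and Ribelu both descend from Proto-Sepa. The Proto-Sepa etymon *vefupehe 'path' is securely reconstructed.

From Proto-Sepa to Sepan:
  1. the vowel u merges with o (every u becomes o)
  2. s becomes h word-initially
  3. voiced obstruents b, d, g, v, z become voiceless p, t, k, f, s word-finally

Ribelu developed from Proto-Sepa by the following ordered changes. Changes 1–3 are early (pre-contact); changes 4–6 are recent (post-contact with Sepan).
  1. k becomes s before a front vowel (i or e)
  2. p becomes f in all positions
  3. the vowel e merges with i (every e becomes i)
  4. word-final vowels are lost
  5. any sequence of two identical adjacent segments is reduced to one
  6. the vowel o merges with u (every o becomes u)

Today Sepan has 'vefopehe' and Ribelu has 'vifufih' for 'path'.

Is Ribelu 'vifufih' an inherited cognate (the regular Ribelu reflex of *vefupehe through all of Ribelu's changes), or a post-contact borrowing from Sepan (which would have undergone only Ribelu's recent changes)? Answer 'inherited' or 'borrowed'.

inherited

If inherited, *vefupehe would pass through all of Ribelu's changes:
Ribelu: *vefupehe
  vefupehe (rule 1 does not apply)
  vefupehe → vefufehe   [unconditioned shift]
  vefufehe → vifufihi   [vowel merger]
  vifufihi → vifufih   [apocope]
  vifufih (rule 5 does not apply)
  vifufih (rule 6 does not apply)
  giving Ribelu vifufih.
If borrowed from Sepan 'vefopehe' after the early changes, it would undergo only the recent ones:
  rule 4 (apocope): vefopehe → vefopeh
  rule 5 (degemination): no change (vefopeh)
  rule 6 (vowel merger): vefopeh → vefupeh
  ⇒ as a loan: vefupeh
Ribelu 'vifufih' matches the inherited outcome exactly, so it is an inherited cognate, not a loan.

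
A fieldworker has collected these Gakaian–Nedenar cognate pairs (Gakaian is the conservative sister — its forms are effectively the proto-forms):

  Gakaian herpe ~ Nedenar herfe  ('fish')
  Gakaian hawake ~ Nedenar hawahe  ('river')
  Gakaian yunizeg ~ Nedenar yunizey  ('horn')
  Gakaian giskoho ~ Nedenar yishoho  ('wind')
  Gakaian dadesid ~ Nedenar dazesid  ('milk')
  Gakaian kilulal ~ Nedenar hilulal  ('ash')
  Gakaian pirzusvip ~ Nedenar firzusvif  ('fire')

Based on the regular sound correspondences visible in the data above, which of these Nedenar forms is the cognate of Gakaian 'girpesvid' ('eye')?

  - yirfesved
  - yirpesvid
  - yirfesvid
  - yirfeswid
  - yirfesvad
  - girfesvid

giskoho ~ yishoho — Gakaian g corresponds to Nedenar y word-initially before a front vowel.
herpe ~ herfe — Gakaian p corresponds to Nedenar f after a consonant, before a front vowel.
Applying these to Gakaian 'girpesvid':
  girpesvid → yirpesvid   (g→y word-initially before a front vowel)
  yirpesvid → yirfesvid   (p→f after a consonant, before a front vowel)
So the Nedenar cognate is 'yirfesvid'.

yirfesvid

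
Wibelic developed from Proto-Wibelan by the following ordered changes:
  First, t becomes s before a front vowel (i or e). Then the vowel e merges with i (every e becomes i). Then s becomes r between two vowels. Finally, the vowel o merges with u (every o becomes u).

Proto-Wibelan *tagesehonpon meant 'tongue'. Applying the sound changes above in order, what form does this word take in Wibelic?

Wibelic: *tagesehonpon
  tagesehonpon (rule 1 does not apply)
  tagesehonpon → tagisihonpon   [vowel merger]
  tagisihonpon → tagirihonpon   [rhotacism]
  tagirihonpon → tagirihunpun   [vowel merger]
  giving Wibelic tagirihunpun.

tagirihunpun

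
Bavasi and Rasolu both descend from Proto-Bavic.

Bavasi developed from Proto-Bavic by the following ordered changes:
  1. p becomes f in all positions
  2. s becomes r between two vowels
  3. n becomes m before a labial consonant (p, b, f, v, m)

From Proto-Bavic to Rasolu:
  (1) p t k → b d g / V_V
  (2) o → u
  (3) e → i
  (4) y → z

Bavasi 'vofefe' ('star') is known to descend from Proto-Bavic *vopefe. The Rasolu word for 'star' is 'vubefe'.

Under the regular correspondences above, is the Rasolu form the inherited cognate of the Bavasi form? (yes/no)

Derive the expected Rasolu reflex of *vopefe:
Rasolu: *vopefe
  vopefe → vobefe   [intervocalic voicing]
  vobefe → vubefe   [vowel merger]
  vubefe → vubifi   [vowel merger]
  vubifi (rule 4 does not apply)
  giving Rasolu vubifi.
The regular Rasolu reflex would be 'vubifi', but the attested form is 'vubefe'. The correspondence is irregular, so they are not cognates (the Rasolu form has a different source).

no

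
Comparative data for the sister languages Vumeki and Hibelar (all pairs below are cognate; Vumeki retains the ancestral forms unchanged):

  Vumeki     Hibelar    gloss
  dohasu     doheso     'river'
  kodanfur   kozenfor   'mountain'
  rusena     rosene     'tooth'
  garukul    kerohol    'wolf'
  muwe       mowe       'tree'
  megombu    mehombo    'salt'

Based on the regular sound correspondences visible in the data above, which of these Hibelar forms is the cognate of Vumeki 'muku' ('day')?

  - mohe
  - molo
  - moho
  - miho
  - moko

moho

rusena ~ rosene, garukul ~ kerohol — Vumeki u corresponds to Hibelar o after a consonant, before a consonant other than r, m, n, p, b, f, v.
garukul ~ kerohol — Vumeki k corresponds to Hibelar h between vowels (before a back vowel).
dohasu ~ doheso, megombu ~ mehombo — Vumeki u corresponds to Hibelar o word-finally.
Applying these to Vumeki 'muku':
  muku → moku   (u→o after a consonant, before a consonant other than r, m, n, p, b, f, v)
  moku → mohu   (k→h between vowels (before a back vowel))
  mohu → moho   (u→o word-finally)
So the Hibelar cognate is 'moho'.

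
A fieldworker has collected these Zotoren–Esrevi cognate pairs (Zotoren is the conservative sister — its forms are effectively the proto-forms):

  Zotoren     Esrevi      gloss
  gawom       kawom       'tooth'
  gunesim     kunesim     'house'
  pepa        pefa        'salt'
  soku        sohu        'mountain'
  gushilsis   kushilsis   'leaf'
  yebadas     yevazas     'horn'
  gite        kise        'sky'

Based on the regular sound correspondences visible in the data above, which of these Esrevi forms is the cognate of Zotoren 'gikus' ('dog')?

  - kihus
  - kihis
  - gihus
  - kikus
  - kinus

gite ~ kise — Zotoren g corresponds to Esrevi k word-initially before a front vowel.
soku ~ sohu — Zotoren k corresponds to Esrevi h between vowels (before a back vowel).
Applying these to Zotoren 'gikus':
  gikus → kikus   (g→k word-initially before a front vowel)
  kikus → kihus   (k→h between vowels (before a back vowel))
So the Esrevi cognate is 'kihus'.

kihus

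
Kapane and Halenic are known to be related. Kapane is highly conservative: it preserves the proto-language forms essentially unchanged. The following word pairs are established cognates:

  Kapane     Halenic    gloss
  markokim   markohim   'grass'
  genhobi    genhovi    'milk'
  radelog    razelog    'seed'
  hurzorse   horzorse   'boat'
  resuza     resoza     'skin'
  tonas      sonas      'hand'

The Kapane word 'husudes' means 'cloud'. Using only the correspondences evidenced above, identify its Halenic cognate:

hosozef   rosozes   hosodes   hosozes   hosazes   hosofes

resuza ~ resoza — Kapane u corresponds to Halenic o after a consonant, before a consonant other than r, m, n, p, b, f, v.
radelog ~ razelog — Kapane d corresponds to Halenic z between vowels (before a front vowel).
Applying these to Kapane 'husudes':
  husudes → hosudes   (u→o after a consonant, before a consonant other than r, m, n, p, b, f, v)
  hosudes → hosodes   (u→o after a consonant, before a consonant other than r, m, n, p, b, f, v)
  hosodes → hosozes   (d→z between vowels (before a front vowel))
So the Halenic cognate is 'hosozes'.

hosozes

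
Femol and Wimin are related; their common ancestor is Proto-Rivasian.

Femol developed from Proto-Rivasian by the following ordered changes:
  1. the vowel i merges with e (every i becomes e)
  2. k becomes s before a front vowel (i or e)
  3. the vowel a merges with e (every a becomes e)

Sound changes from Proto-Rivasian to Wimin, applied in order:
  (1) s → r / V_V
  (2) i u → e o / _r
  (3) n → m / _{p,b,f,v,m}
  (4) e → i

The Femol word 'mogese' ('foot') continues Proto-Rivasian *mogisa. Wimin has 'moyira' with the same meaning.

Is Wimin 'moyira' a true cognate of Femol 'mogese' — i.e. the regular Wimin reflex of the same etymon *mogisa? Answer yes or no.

no

Derive the expected Wimin reflex of *mogisa:
Wimin: *mogisa
  mogisa → mogira   [rhotacism]
  mogira → mogera   [pre-rhotic lowering]
  mogera (rule 3 does not apply)
  mogera → mogira   [vowel merger]
  giving Wimin mogira.
The regular Wimin reflex would be 'mogira', but the attested form is 'moyira'. The correspondence is irregular, so they are not cognates (the Wimin form has a different source).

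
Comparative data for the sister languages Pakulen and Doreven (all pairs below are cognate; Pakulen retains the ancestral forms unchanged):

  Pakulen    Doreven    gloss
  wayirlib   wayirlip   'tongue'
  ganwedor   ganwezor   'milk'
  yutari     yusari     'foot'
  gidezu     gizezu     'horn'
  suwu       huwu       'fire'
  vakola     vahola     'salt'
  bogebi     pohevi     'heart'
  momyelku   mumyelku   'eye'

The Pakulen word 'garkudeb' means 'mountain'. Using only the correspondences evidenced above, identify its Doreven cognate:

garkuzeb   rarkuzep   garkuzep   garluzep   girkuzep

garkuzep

gidezu ~ gizezu — Pakulen d corresponds to Doreven z between vowels (before a front vowel).
wayirlib ~ wayirlip — Pakulen b corresponds to Doreven p word-finally.
Applying these to Pakulen 'garkudeb':
  garkudeb → garkuzeb   (d→z between vowels (before a front vowel))
  garkuzeb → garkuzep   (b→p word-finally)
So the Doreven cognate is 'garkuzep'.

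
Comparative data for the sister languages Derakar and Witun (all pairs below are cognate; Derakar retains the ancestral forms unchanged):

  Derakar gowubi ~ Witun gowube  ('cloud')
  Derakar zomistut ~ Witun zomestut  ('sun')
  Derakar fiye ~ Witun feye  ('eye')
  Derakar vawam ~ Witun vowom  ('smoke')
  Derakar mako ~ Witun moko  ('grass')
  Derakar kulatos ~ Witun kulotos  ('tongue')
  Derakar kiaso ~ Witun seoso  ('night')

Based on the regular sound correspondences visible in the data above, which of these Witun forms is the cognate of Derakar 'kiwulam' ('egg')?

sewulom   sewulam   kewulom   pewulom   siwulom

kiaso ~ seoso — Derakar k corresponds to Witun s word-initially before a front vowel.
zomistut ~ zomestut, fiye ~ feye — Derakar i corresponds to Witun e after a consonant, before a consonant other than r, m, n, p, b, f, v.
vawam ~ vowom — Derakar a corresponds to Witun o after a consonant, before a nasal.
Applying these to Derakar 'kiwulam':
  kiwulam → siwulam   (k→s word-initially before a front vowel)
  siwulam → sewulam   (i→e after a consonant, before a consonant other than r, m, n, p, b, f, v)
  sewulam → sewulom   (a→o after a consonant, before a nasal)
So the Witun cognate is 'sewulom'.

sewulom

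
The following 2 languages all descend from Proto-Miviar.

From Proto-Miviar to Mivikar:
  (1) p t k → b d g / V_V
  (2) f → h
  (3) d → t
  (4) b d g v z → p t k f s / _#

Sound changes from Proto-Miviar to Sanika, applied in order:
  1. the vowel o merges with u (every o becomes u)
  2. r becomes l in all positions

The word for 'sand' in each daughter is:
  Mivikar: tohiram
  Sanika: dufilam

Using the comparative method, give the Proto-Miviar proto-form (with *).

Position 3: Mivikar has h, Sanika has f. Sanika preserves f here (none of its changes turn any other segment into f), so the proto-segment is *f.
Position 2: Mivikar has o, Sanika has u. Mivikar preserves o here (none of its changes turn any other segment into o), so the proto-segment is *o.
Position 1: Mivikar has t, Sanika has d. Sanika preserves d here (none of its changes turn any other segment into d), so the proto-segment is *d.
Continuing position by position gives *dofiram; check it forward:
Mivikar: *dofiram > dohiram > tohiram  (by unconditioned shift, unconditioned shift)
Sanika: *dofiram > dufiram > dufilam  (by vowel merger, unconditioned shift)
Only *dofiram yields all of Mivikar tohiram, Sanika dufilam.

*dofiram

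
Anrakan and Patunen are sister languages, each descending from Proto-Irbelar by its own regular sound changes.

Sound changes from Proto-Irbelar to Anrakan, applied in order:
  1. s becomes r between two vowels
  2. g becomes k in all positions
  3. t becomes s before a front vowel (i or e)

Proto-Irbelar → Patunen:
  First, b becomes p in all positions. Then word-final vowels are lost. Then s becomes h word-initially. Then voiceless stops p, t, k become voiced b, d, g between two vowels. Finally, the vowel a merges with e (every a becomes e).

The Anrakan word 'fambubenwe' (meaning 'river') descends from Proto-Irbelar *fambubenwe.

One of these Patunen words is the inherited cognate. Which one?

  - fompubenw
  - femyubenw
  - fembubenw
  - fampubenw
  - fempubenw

fempubenw

Patunen: *fambubenwe > fampupenwe > fampupenw > fampubenw > fempubenw  (by unconditioned shift, apocope, intervocalic voicing, vowel merger)
The other candidates each miss or misapply at least one Patunen change.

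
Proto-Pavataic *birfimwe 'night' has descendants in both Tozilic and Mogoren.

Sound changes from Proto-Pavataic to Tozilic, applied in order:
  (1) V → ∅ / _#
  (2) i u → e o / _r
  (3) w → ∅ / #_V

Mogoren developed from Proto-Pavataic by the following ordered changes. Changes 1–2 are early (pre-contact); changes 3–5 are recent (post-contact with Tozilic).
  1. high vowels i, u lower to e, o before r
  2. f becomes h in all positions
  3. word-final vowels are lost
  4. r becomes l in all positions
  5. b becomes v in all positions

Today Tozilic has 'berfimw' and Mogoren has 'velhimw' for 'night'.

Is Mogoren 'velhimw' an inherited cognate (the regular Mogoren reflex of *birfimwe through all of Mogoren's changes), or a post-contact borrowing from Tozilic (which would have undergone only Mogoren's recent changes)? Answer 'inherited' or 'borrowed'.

If inherited, *birfimwe would pass through all of Mogoren's changes:
Mogoren: *birfimwe > berfimwe > berhimwe > berhimw > belhimw > velhimw  (by pre-rhotic lowering, unconditioned shift, apocope, unconditioned shift, unconditioned shift)
If borrowed from Tozilic 'berfimw' after the early changes, it would undergo only the recent ones:
  rule 3 (apocope): no change (berfimw)
  rule 4 (unconditioned shift): berfimw → belfimw
  rule 5 (unconditioned shift): belfimw → velfimw
  ⇒ as a loan: velfimw
Mogoren 'velhimw' matches the inherited outcome exactly, so it is an inherited cognate, not a loan.

inherited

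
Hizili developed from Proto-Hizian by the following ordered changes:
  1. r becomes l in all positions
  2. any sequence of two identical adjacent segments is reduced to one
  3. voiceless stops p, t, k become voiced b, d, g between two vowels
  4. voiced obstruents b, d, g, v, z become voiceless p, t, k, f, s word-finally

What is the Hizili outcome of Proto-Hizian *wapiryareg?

Hizili: *wapiryareg
  wapiryareg → wapilyaleg   [unconditioned shift]
  wapilyaleg (rule 2 does not apply)
  wapilyaleg → wabilyaleg   [intervocalic voicing]
  wabilyaleg → wabilyalek   [final devoicing]
  giving Hizili wabilyalek.

wabilyalek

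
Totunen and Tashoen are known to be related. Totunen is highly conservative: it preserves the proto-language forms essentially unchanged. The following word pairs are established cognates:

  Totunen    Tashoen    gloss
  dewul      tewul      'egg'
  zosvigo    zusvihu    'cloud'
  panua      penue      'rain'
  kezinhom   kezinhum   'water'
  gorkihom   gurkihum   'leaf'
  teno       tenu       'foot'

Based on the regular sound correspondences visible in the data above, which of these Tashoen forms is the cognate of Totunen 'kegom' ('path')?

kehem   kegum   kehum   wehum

kehum

zosvigo ~ zusvihu — Totunen g corresponds to Tashoen h between vowels (before a back vowel).
kezinhom ~ kezinhum, gorkihom ~ gurkihum — Totunen o corresponds to Tashoen u after a consonant, before a nasal.
Applying these to Totunen 'kegom':
  kegom → kehom   (g→h between vowels (before a back vowel))
  kehom → kehum   (o→u after a consonant, before a nasal)
So the Tashoen cognate is 'kehum'.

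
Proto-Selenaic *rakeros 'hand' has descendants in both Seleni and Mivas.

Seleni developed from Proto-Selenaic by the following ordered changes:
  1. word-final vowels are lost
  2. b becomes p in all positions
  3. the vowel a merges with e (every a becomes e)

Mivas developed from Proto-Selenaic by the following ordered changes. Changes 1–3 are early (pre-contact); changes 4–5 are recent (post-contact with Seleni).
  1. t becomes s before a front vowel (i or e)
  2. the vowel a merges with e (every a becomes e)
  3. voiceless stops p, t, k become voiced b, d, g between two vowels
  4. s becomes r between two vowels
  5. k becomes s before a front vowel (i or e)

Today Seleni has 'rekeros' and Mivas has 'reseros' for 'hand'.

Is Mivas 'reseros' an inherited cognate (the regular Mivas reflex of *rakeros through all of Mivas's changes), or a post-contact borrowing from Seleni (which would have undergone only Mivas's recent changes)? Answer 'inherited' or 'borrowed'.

borrowed

If inherited, *rakeros would pass through all of Mivas's changes:
Mivas: start from *rakeros.
  rule 1: no change — rakeros
  rule 2 (vowel merger): rakeros → rekeros
  rule 3 (intervocalic voicing): rekeros → regeros
  rule 4: no change — regeros
  rule 5: no change — regeros
  ⇒ Mivas regeros
If borrowed from Seleni 'rekeros' after the early changes, it would undergo only the recent ones:
  rule 4 (rhotacism): no change (rekeros)
  rule 5 (palatalisation): rekeros → reseros
  ⇒ as a loan: reseros
Mivas 'reseros' matches the loan outcome 'reseros', not the inherited 'regeros' — it skipped the early Mivas changes, so it was borrowed from Seleni.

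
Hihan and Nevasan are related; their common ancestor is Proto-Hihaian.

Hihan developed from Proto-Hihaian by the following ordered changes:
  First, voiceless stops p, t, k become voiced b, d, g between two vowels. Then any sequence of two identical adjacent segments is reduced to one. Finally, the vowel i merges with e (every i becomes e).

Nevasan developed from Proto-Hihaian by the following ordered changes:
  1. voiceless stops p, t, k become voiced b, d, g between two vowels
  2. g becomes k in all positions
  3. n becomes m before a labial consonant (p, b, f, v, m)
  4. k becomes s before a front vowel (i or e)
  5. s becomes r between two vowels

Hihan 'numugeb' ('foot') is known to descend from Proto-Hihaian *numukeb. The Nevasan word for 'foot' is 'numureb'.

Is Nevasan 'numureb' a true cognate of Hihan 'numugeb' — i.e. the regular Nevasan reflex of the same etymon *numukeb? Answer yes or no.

yes

Derive the expected Nevasan reflex of *numukeb:
Nevasan: *numukeb > numugeb > numukeb > numuseb > numureb  (by intervocalic voicing, unconditioned shift, palatalisation, rhotacism)
Nevasan 'numureb' matches the regular reflex exactly, so the pair is cognate.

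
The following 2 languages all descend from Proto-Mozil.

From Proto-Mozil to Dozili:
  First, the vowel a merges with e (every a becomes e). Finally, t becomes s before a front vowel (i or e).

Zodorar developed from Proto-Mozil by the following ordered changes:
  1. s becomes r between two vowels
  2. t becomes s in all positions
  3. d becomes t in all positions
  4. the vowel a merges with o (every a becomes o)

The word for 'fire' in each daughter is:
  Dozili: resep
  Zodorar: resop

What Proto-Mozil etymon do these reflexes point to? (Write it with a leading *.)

Position 3: Dozili has s, Zodorar has s. Taking the neighbouring segments as reconstructed: Dozili s could go back to *t or *s; Zodorar s can only go back to *t — the one source consistent with every daughter is *t.
Position 4: Dozili has e, Zodorar has o. Taking the neighbouring segments as reconstructed: Dozili e could go back to *a or *e; Zodorar o could go back to *a or *o — the one source consistent with every daughter is *a.
Verify the candidate proto-form against each daughter:
Dozili: *retap > retep > resep  (by vowel merger, palatalisation)
Zodorar: *retap > resap > resop  (by unconditioned shift, vowel merger)
No other proto-form is consistent with every reflex, so the reconstruction is *retap.

*retap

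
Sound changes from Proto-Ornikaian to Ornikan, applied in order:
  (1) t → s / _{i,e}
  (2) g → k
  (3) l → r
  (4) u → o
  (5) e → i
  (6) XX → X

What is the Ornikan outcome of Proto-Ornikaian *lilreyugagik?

ririyokakik

Ornikan: *lilreyugagik
  lilreyugagik (rule 1 does not apply)
  lilreyugagik → lilreyukakik   [unconditioned shift]
  lilreyukakik → rirreyukakik   [unconditioned shift]
  rirreyukakik → rirreyokakik   [vowel merger]
  rirreyokakik → rirriyokakik   [vowel merger]
  rirriyokakik → ririyokakik   [degemination]
  giving Ornikan ririyokakik.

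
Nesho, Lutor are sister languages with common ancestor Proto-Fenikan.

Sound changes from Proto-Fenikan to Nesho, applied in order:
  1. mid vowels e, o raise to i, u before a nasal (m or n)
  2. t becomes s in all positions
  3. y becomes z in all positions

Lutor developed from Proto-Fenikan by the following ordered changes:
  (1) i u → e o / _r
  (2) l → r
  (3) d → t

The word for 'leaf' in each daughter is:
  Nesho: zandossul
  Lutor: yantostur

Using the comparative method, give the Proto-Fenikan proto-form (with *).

Position 7: Nesho has s, Lutor has t. Taking the neighbouring segments as reconstructed: Nesho s could go back to *t or *s; Lutor t could go back to *t or *d — the one source consistent with every daughter is *t.
Position 4: Nesho has d, Lutor has t. Nesho preserves d here (none of its changes turn any other segment into d), so the proto-segment is *d.
Position 9: Nesho has l, Lutor has r. Nesho preserves l here (none of its changes turn any other segment into l), so the proto-segment is *l.
Verify the candidate proto-form against each daughter:
Nesho: *yandostul
  yandostul (rule 1 does not apply)
  yandostul → yandossul   [unconditioned shift]
  yandossul → zandossul   [unconditioned shift]
  giving Nesho zandossul.
Lutor: start from *yandostul.
  rule 1: no change — yandostul
  rule 2 (unconditioned shift): yandostul → yandostur
  rule 3 (unconditioned shift): yandostur → yantostur
  ⇒ Lutor yantostur
*yandostul is the unique common source.

*yandostul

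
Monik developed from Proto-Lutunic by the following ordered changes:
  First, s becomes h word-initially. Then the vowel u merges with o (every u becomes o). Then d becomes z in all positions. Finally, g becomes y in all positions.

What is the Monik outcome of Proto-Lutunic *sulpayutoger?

Monik: start from *sulpayutoger.
  rule 1 (debuccalisation): sulpayutoger → hulpayutoger
  rule 2 (vowel merger): hulpayutoger → holpayotoger
  rule 3: no change — holpayotoger
  rule 4 (unconditioned shift): holpayotoger → holpayotoyer
  ⇒ Monik holpayotoyer

holpayotoyer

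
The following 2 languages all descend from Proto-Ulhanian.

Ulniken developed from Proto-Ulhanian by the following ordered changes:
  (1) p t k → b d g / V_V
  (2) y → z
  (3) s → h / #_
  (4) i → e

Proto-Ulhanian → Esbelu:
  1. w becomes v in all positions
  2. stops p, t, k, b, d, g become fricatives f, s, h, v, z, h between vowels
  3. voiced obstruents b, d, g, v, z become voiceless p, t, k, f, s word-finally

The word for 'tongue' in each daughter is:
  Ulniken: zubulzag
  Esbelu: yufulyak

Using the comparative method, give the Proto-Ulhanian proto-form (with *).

*yupulyag

Position 1: Ulniken has z, Esbelu has y. Esbelu preserves y here (none of its changes turn any other segment into y), so the proto-segment is *y.
Position 8: Ulniken has g, Esbelu has k. Taking the neighbouring segments as reconstructed: Ulniken g can only go back to *g; Esbelu k could go back to *k or *g — the one source consistent with every daughter is *g.
This points to *yupulyag. Verify forward in each daughter:
Ulniken: start from *yupulyag.
  rule 1 (intervocalic voicing): yupulyag → yubulyag
  rule 2 (unconditioned shift): yubulyag → zubulzag
  rule 3: no change — zubulzag
  rule 4: no change — zubulzag
  ⇒ Ulniken zubulzag
Esbelu: *yupulyag
  yupulyag (rule 1 does not apply)
  yupulyag → yufulyag   [intervocalic lenition]
  yufulyag → yufulyak   [final devoicing]
  giving Esbelu yufulyak.
Only *yupulyag yields all of Ulniken zubulzag, Esbelu yufulyak.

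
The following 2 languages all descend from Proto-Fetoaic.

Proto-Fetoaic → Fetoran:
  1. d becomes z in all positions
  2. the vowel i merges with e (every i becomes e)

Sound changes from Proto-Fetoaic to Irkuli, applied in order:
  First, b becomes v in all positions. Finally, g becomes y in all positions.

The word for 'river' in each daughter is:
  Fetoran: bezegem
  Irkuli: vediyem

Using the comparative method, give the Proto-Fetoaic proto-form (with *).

*bedigem

Position 5: Fetoran has g, Irkuli has y. Fetoran preserves g here (none of its changes turn any other segment into g), so the proto-segment is *g.
Position 4: Fetoran has e, Irkuli has i. Irkuli preserves i here (none of its changes turn any other segment into i), so the proto-segment is *i.
Verify the candidate proto-form against each daughter:
Fetoran: *bedigem > bezigem > bezegem  (by unconditioned shift, vowel merger)
Irkuli: *bedigem
  bedigem → vedigem   [unconditioned shift]
  vedigem → vediyem   [unconditioned shift]
  giving Irkuli vediyem.
*bedigem is the unique common source.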